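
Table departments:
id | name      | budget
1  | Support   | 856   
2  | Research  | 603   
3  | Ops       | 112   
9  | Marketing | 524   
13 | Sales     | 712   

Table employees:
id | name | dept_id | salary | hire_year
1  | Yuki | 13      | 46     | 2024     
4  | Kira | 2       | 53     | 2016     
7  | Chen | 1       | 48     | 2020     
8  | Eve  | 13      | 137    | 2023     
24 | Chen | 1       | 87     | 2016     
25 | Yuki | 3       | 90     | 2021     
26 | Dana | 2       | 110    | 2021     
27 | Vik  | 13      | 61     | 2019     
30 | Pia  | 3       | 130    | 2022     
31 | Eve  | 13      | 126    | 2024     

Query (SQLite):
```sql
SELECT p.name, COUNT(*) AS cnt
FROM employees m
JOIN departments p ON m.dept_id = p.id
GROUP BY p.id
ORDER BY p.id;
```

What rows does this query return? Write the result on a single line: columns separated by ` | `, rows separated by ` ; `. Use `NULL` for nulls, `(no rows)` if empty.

Support | 2 ; Research | 2 ; Ops | 2 ; Sales | 4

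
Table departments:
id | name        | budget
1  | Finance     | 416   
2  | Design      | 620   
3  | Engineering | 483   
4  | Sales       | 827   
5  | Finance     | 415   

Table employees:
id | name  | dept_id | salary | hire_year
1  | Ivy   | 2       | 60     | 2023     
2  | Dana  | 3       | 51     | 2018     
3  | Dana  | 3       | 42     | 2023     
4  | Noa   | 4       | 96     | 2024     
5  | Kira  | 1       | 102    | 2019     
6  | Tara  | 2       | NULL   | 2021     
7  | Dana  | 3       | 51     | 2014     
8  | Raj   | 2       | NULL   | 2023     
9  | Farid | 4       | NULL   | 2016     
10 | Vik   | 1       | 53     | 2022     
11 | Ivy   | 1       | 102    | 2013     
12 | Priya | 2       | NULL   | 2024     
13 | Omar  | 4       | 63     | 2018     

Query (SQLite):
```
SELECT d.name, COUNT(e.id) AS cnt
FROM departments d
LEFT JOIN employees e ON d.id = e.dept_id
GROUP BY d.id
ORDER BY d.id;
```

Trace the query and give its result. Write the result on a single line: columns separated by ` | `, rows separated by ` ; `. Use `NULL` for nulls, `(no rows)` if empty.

Finance | 3 ; Design | 4 ; Engineering | 3 ; Sales | 3 ; Finance | 0

LEFT JOIN keeps every departments row; unmatched ones get NULL for employees columns.
Group by departments.id and compute COUNT(e.id). COUNT(col) of an all-NULL group is 0.
  1: ids {5, 10, 11} → COUNT(e.id)=3
  2: ids {1, 6, 8, 12} → COUNT(e.id)=4
  3: ids {2, 3, 7} → COUNT(e.id)=3
  4: ids {4, 9, 13} → COUNT(e.id)=3
  5: ids {—} → COUNT(e.id)=0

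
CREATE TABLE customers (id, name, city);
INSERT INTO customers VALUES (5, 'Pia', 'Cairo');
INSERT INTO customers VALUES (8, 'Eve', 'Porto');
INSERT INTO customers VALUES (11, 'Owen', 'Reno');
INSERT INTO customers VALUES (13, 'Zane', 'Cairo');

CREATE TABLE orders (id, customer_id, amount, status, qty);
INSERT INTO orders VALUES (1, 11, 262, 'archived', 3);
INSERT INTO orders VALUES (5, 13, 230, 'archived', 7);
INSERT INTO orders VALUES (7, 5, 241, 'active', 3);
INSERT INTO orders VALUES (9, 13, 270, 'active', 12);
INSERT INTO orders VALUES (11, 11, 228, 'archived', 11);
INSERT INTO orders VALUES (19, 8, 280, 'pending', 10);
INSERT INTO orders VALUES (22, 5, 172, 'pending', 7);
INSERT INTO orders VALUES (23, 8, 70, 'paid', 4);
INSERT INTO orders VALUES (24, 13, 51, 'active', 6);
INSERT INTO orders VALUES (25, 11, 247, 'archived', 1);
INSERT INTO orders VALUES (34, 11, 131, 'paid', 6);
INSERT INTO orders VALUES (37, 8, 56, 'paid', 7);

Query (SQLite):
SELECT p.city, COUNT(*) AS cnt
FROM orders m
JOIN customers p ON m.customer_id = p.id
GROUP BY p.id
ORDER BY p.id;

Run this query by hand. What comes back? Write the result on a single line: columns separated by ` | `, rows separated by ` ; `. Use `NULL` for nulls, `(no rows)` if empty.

Cairo | 2 ; Porto | 3 ; Reno | 4 ; Cairo | 3

Join each orders row to its customers via customer_id.
Group joined rows by customers.id; compute COUNT(*) per group.
  5: ids {7, 22} → COUNT(*)=2
  8: ids {19, 23, 37} → COUNT(*)=3
  11: ids {1, 11, 25, 34} → COUNT(*)=4
  13: ids {5, 9, 24} → COUNT(*)=3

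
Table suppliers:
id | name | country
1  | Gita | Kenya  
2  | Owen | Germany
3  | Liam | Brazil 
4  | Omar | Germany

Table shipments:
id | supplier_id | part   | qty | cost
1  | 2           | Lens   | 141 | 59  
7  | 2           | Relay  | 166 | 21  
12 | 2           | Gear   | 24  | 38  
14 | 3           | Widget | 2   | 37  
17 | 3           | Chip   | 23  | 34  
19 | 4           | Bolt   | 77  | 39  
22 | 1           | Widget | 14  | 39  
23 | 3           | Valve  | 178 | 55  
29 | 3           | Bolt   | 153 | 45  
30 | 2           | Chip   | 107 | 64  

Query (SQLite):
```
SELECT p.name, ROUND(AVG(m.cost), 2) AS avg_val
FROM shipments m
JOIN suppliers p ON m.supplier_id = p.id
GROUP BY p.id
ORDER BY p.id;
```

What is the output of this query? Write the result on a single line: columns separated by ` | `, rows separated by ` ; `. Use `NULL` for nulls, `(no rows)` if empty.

Gita | 39 ; Owen | 45.5 ; Liam | 42.75 ; Omar | 39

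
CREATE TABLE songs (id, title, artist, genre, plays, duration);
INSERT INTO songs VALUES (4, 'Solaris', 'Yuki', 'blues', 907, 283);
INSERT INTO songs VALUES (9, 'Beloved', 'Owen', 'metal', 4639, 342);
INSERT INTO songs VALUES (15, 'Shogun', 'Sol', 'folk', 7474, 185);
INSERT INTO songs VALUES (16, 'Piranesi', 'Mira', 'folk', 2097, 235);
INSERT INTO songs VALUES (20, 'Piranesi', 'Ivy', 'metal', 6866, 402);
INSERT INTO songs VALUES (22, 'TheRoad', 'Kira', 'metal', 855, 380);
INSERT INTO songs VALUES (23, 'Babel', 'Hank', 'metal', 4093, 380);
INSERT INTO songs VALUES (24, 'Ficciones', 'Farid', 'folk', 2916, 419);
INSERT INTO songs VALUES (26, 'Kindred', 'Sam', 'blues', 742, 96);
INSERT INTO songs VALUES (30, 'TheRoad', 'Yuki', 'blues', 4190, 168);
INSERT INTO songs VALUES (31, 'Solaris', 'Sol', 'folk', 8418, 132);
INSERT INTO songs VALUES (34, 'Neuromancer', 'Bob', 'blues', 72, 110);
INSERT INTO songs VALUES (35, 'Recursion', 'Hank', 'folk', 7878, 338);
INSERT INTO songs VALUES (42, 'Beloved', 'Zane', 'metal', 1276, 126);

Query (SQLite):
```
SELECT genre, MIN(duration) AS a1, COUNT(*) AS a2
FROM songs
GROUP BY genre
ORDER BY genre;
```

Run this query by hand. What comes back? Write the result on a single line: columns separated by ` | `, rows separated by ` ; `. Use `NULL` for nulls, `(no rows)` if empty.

blues | 96 | 4 ; folk | 132 | 5 ; metal | 126 | 5

Group songs by genre.
Per group compute: MIN(duration), COUNT(*).
  blues: ids {4, 26, 30, 34} → MIN(duration)=96, COUNT(*)=4
  folk: ids {15, 16, 24, 31, 35} → MIN(duration)=132, COUNT(*)=5
  metal: ids {9, 20, 22, 23, 42} → MIN(duration)=126, COUNT(*)=5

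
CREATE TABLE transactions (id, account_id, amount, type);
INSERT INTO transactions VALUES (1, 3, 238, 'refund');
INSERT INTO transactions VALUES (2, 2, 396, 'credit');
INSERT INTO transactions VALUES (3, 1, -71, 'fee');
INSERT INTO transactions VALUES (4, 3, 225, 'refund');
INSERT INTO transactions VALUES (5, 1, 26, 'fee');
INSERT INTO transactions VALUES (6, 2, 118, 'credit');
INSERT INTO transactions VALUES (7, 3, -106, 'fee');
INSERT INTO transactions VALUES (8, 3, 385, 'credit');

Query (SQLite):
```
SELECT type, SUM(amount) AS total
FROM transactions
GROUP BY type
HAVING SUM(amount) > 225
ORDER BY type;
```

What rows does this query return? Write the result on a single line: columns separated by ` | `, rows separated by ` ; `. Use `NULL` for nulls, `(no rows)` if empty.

credit | 899 ; refund | 463

Partition transactions by type; compute SUM(amount) within each group.
HAVING: keep groups where SUM(amount) > 225.
  credit: ids {2, 6, 8} → SUM(amount)=899
  fee: ids {3, 5, 7} → SUM(amount)=-151
  refund: ids {1, 4} → SUM(amount)=463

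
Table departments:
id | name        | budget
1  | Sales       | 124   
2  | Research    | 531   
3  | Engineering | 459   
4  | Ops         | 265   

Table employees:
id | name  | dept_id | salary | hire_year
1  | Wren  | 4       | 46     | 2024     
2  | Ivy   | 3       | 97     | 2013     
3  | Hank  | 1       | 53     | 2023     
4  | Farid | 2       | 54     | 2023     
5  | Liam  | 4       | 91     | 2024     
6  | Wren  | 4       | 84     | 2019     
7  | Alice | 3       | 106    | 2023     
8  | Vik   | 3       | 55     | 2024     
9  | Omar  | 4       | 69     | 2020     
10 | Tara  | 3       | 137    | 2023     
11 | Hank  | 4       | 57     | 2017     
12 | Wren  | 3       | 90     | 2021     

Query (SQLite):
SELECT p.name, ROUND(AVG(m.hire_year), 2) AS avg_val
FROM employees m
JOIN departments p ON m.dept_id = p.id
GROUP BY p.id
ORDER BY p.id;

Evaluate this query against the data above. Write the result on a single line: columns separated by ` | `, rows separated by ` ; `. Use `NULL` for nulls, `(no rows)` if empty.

Sales | 2023 ; Research | 2023 ; Engineering | 2020.8 ; Ops | 2020.8

Join each employees row to its departments via dept_id.
Group joined rows by departments.id; compute ROUND(AVG(m.hire_year), 2) per group.
  1: ids {3} → ROUND(AVG(m.hire_year), 2)=2023
  2: ids {4} → ROUND(AVG(m.hire_year), 2)=2023
  3: ids {2, 7, 8, 10, 12} → ROUND(AVG(m.hire_year), 2)=2020.8
  4: ids {1, 5, 6, 9, 11} → ROUND(AVG(m.hire_year), 2)=2020.8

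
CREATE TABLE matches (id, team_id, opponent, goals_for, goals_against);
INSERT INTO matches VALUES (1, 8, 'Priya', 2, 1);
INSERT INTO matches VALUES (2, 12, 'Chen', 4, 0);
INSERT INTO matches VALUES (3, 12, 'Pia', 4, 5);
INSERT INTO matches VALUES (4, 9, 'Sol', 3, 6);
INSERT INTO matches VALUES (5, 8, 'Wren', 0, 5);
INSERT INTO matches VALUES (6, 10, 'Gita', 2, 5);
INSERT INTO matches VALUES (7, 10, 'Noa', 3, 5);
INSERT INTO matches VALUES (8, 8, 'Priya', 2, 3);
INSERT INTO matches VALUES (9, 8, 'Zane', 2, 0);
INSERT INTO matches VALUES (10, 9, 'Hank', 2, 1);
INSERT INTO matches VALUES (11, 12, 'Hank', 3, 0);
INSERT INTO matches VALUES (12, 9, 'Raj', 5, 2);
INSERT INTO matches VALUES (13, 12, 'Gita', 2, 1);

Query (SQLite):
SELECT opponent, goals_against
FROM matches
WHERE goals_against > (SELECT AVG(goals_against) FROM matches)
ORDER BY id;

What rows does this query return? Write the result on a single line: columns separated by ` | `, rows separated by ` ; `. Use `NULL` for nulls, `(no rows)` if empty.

Pia | 5 ; Sol | 6 ; Wren | 5 ; Gita | 5 ; Noa | 5 ; Priya | 3

Scalar subquery: AVG(goals_against) over all matches rows = 2.615385 (≈; comparison uses full precision).
Keep rows where goals_against > that value.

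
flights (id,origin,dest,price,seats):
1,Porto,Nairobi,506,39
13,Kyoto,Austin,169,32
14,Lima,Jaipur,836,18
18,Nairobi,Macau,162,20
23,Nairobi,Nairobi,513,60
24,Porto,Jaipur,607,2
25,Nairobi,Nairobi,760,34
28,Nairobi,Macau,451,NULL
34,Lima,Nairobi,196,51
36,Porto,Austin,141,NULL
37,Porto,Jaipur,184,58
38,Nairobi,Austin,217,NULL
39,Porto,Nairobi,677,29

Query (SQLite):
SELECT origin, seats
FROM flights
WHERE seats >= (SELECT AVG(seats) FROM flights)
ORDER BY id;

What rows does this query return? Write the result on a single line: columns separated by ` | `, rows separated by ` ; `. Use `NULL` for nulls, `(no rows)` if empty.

Scalar subquery: AVG(seats) over all flights rows = 34.3.
Keep rows where seats >= that value.

Porto | 39 ; Nairobi | 60 ; Lima | 51 ; Porto | 58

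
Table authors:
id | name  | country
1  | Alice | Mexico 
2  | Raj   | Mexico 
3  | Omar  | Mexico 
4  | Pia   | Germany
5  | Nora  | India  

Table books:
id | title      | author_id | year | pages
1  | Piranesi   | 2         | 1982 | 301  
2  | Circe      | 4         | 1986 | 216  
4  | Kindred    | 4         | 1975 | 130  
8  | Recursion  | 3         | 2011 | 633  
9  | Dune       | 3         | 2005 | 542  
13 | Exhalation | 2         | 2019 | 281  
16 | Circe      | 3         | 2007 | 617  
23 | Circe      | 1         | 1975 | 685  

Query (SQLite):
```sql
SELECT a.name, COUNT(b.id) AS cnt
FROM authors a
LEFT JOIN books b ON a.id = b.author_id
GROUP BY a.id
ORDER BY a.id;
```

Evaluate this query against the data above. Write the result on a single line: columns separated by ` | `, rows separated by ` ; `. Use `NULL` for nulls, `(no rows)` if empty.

LEFT JOIN keeps every authors row; unmatched ones get NULL for books columns.
Group by authors.id and compute COUNT(b.id). COUNT(col) of an all-NULL group is 0.
  1: ids {23} → COUNT(b.id)=1
  2: ids {1, 13} → COUNT(b.id)=2
  3: ids {8, 9, 16} → COUNT(b.id)=3
  4: ids {2, 4} → COUNT(b.id)=2
  5: ids {—} → COUNT(b.id)=0

Alice | 1 ; Raj | 2 ; Omar | 3 ; Pia | 2 ; Nora | 0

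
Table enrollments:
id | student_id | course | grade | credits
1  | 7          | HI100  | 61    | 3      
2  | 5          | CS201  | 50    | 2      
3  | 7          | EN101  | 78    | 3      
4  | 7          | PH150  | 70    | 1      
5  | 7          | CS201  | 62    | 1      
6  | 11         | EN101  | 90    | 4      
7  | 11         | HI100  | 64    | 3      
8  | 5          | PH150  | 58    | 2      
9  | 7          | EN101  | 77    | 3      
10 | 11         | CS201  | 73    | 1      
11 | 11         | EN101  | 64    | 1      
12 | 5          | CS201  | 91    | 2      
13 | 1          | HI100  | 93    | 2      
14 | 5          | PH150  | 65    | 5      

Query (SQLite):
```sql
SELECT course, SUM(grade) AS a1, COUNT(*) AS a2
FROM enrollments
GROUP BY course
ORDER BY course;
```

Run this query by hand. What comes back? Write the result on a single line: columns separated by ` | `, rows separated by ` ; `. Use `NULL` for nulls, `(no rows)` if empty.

CS201 | 276 | 4 ; EN101 | 309 | 4 ; HI100 | 218 | 3 ; PH150 | 193 | 3

Group enrollments by course.
Per group compute: SUM(grade), COUNT(*).
  CS201: ids {2, 5, 10, 12} → SUM(grade)=276, COUNT(*)=4
  EN101: ids {3, 6, 9, 11} → SUM(grade)=309, COUNT(*)=4
  HI100: ids {1, 7, 13} → SUM(grade)=218, COUNT(*)=3
  PH150: ids {4, 8, 14} → SUM(grade)=193, COUNT(*)=3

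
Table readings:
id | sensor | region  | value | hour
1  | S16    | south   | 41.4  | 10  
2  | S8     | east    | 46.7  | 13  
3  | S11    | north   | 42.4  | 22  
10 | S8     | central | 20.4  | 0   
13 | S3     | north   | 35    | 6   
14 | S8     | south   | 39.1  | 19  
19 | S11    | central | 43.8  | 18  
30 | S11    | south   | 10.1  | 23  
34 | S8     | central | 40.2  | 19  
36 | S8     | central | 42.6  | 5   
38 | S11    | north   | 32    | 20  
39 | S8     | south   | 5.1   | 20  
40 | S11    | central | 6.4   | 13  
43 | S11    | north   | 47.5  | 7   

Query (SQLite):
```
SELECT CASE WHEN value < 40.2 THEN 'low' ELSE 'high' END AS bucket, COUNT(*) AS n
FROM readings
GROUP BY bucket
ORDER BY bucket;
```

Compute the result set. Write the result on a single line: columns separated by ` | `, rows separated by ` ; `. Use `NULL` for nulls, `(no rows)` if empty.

Bucket rows by value < 40.2 → 'low' else 'high'; count each bucket.

high | 7 ; low | 7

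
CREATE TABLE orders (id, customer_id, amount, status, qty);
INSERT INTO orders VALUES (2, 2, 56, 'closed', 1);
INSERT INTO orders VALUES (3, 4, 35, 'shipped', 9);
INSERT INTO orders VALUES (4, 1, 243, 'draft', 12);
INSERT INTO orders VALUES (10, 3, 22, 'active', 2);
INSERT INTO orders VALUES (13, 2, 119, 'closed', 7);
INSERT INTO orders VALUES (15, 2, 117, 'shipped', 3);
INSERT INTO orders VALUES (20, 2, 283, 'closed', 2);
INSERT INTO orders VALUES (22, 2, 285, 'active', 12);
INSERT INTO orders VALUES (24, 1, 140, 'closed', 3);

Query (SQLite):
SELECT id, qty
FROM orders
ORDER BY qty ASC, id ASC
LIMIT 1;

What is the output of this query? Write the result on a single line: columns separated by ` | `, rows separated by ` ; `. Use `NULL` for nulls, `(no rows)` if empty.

2 | 1

Sort by qty asc, tiebreak id asc: (1, id=2), (2, id=10), (2, id=20), (3, id=15) …. Take first 1.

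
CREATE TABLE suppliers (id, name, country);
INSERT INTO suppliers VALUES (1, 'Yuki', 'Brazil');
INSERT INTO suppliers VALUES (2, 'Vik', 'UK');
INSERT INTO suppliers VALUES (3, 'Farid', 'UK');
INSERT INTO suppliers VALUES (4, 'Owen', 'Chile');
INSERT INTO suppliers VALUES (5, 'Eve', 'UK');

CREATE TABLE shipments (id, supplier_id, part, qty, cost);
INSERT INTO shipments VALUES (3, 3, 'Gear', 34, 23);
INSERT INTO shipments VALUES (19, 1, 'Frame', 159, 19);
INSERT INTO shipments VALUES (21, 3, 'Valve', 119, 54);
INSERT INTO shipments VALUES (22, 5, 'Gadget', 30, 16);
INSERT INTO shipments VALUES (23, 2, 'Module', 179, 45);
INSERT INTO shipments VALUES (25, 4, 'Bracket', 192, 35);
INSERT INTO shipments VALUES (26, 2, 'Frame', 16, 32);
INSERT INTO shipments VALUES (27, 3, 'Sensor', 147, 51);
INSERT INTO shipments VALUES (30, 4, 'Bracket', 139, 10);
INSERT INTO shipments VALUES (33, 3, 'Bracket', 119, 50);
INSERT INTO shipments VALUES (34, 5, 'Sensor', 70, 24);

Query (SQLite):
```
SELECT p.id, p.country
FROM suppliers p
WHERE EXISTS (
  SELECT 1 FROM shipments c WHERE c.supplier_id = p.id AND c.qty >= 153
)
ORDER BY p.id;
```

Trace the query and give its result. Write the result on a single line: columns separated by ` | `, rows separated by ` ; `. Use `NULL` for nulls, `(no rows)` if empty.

1 | Brazil ; 2 | UK ; 4 | Chile

For each suppliers row, check whether any shipments with matching supplier_id has qty >= 153.
Keep rows where that is true.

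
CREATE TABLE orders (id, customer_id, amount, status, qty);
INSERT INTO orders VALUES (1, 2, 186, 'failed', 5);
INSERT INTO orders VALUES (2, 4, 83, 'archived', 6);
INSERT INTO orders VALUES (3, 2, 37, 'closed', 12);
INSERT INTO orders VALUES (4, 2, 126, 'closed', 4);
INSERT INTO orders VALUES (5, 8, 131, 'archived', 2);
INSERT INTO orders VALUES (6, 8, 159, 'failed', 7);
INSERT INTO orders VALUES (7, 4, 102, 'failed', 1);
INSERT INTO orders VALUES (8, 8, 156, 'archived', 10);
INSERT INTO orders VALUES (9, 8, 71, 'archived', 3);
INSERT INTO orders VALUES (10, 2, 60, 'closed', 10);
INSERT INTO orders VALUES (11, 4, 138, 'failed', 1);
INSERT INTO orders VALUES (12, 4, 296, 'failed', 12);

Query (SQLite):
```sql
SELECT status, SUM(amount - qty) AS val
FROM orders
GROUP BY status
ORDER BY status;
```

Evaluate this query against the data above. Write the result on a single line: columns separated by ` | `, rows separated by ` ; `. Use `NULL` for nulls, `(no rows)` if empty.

archived | 420 ; closed | 197 ; failed | 855

For each row compute amount - qty.
Group by status; take SUM of the expression per group.
  archived: ids {2, 5, 8, 9} → SUM(amount - qty)=420
  closed: ids {3, 4, 10} → SUM(amount - qty)=197
  failed: ids {1, 6, 7, 11, 12} → SUM(amount - qty)=855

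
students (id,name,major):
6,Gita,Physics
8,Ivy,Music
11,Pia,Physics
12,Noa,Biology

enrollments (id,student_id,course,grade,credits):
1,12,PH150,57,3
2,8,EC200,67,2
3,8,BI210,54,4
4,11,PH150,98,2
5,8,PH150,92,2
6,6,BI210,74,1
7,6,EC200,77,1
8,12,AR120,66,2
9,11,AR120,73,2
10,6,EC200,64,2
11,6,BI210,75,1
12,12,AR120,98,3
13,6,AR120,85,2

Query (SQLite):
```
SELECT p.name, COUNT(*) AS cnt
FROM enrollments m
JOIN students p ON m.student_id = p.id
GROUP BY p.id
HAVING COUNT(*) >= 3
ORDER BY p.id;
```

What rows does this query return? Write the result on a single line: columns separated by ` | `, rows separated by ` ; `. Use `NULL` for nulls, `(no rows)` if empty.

Join each enrollments row to its students via student_id.
Group joined rows by students.id; compute COUNT(*) per group.
HAVING: keep groups with count ≥ 3.
  6: ids {6, 7, 10, 11, 13} → COUNT(*)=5
  8: ids {2, 3, 5} → COUNT(*)=3
  11: ids {4, 9} → COUNT(*)=2
  12: ids {1, 8, 12} → COUNT(*)=3

Gita | 5 ; Ivy | 3 ; Noa | 3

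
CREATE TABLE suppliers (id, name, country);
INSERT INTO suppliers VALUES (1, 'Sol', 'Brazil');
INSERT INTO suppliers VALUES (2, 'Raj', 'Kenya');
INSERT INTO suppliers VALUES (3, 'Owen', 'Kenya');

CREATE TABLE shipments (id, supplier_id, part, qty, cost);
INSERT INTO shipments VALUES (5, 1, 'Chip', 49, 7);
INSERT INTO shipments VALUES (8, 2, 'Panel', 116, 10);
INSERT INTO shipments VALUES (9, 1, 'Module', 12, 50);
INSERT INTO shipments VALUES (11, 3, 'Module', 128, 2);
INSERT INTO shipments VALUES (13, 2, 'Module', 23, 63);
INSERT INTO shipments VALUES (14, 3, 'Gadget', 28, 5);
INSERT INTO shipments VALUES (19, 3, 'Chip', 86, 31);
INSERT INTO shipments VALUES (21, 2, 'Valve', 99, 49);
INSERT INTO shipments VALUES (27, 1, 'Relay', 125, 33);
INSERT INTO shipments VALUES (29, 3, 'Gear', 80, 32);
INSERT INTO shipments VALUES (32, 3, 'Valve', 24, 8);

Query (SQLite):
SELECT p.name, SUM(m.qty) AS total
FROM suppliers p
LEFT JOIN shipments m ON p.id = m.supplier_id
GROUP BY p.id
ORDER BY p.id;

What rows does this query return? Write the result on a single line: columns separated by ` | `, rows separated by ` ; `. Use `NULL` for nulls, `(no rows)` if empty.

Sol | 186 ; Raj | 238 ; Owen | 346

LEFT JOIN keeps every suppliers row; unmatched ones get NULL for shipments columns.
Group by suppliers.id and compute SUM(m.qty). SUM over an all-NULL group is NULL.
  1: ids {5, 9, 27} → SUM(m.qty)=186
  2: ids {8, 13, 21} → SUM(m.qty)=238
  3: ids {11, 14, 19, 29, 32} → SUM(m.qty)=346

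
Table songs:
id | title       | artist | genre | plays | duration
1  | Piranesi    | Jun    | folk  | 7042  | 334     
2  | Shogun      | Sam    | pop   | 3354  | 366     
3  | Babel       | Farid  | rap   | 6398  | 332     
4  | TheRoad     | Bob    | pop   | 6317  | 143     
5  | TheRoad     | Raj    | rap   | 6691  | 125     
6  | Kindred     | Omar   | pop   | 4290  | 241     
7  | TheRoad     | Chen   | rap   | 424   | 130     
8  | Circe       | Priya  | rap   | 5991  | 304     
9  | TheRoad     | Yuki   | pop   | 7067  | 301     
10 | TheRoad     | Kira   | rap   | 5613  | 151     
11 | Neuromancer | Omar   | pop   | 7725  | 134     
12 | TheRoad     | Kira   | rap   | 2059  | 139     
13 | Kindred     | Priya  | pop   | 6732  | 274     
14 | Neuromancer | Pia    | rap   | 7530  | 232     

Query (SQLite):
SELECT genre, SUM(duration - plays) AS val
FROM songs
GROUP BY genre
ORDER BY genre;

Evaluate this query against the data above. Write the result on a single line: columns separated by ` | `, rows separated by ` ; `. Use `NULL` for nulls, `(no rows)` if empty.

folk | -6708 ; pop | -34026 ; rap | -33293

For each row compute duration - plays.
Group by genre; take SUM of the expression per group.
  folk: ids {1} → SUM(duration - plays)=-6708
  pop: ids {2, 4, 6, 9, 11, 13} → SUM(duration - plays)=-34026
  rap: ids {3, 5, 7, 8, 10, 12, 14} → SUM(duration - plays)=-33293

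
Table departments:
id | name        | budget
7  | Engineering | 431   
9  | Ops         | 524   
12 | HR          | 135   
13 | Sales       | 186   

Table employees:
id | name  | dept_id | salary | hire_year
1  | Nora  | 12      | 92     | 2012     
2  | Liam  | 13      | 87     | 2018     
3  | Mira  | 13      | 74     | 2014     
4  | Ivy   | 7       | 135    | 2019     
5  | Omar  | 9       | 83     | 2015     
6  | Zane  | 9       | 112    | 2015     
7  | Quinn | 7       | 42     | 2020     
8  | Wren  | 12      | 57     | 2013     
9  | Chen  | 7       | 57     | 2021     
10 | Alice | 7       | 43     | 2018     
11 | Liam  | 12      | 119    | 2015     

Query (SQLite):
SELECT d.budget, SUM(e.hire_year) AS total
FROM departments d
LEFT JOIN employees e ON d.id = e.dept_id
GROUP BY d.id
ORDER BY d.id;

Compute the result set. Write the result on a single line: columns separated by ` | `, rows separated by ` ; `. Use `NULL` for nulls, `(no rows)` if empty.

431 | 8078 ; 524 | 4030 ; 135 | 6040 ; 186 | 4032

LEFT JOIN keeps every departments row; unmatched ones get NULL for employees columns.
Group by departments.id and compute SUM(e.hire_year). SUM over an all-NULL group is NULL.
  7: ids {4, 7, 9, 10} → SUM(e.hire_year)=8078
  9: ids {5, 6} → SUM(e.hire_year)=4030
  12: ids {1, 8, 11} → SUM(e.hire_year)=6040
  13: ids {2, 3} → SUM(e.hire_year)=4032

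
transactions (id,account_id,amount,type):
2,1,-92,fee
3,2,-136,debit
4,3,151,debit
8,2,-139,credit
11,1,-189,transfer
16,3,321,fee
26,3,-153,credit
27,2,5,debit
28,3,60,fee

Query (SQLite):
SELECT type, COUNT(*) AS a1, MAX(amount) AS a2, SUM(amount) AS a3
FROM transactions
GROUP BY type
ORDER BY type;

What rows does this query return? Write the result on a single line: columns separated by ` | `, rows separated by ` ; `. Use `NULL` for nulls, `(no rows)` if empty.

credit | 2 | -139 | -292 ; debit | 3 | 151 | 20 ; fee | 3 | 321 | 289 ; transfer | 1 | -189 | -189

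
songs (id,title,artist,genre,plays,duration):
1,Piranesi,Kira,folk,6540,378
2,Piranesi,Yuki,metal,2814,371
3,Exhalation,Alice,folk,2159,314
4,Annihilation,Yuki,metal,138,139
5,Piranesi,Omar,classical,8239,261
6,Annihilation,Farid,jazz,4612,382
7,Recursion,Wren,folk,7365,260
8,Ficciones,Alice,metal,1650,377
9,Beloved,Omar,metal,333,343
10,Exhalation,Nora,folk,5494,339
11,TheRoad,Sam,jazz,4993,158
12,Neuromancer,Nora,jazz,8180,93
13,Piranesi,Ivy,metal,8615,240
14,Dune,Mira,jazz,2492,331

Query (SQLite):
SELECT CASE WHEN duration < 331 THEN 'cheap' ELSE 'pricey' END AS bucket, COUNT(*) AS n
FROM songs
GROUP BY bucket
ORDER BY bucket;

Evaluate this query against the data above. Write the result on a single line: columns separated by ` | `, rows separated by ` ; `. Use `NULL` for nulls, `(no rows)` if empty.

Bucket rows by duration < 331 → 'cheap' else 'pricey'; count each bucket.

cheap | 7 ; pricey | 7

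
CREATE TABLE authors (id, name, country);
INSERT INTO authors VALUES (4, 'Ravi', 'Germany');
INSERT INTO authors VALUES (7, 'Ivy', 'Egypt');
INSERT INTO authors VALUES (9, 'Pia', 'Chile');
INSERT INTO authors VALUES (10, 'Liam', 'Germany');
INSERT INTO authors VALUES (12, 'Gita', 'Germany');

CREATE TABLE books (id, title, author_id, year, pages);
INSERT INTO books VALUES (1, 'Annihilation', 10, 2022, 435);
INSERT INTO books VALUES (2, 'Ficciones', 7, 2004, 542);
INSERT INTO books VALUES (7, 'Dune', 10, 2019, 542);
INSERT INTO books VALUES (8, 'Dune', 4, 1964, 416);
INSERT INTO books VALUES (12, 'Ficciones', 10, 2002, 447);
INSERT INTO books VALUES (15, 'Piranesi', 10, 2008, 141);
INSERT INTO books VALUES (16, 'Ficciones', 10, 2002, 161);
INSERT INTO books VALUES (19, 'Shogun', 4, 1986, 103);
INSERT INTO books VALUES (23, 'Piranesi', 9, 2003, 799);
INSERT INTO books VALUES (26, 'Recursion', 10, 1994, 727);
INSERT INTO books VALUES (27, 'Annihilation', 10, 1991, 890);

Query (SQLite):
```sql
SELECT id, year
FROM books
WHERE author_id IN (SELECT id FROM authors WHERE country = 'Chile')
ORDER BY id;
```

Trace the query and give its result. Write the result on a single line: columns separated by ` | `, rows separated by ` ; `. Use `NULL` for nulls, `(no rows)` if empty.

23 | 2003

Inner query: authors.id where country = 'Chile'.
Outer: keep books rows whose author_id is in that set.
Inner query → {9}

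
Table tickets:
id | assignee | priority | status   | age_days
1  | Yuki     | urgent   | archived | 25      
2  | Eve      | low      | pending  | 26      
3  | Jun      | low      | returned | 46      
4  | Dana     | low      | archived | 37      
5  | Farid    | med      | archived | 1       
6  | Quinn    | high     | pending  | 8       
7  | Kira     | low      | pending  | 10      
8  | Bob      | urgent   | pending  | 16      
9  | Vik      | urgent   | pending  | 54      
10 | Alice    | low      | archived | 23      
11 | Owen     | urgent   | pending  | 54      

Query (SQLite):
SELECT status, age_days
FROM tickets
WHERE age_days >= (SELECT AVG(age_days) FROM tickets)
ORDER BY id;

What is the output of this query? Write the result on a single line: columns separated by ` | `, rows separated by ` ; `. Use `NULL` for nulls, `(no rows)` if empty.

returned | 46 ; archived | 37 ; pending | 54 ; pending | 54

Scalar subquery: AVG(age_days) over all tickets rows = 27.272727 (≈; comparison uses full precision).
Keep rows where age_days >= that value.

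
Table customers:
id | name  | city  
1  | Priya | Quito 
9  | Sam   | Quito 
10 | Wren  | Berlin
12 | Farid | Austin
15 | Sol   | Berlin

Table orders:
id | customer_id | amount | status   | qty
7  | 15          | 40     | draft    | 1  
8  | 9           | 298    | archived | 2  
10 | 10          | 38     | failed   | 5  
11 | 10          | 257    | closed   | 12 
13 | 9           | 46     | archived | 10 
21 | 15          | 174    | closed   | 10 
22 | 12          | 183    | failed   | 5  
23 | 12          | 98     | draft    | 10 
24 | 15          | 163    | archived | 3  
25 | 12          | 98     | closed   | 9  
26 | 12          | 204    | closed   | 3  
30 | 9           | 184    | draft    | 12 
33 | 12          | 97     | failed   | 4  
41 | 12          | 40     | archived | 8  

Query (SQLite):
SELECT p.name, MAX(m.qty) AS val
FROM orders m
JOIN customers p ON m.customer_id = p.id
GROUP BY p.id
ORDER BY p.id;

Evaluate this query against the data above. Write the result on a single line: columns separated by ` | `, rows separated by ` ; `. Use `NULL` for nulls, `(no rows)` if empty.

Join each orders row to its customers via customer_id.
Group joined rows by customers.id; compute MAX(m.qty) per group.
  9: ids {8, 13, 30} → MAX(m.qty)=12
  10: ids {10, 11} → MAX(m.qty)=12
  12: ids {22, 23, 25, 26, 33, 41} → MAX(m.qty)=10
  15: ids {7, 21, 24} → MAX(m.qty)=10

Sam | 12 ; Wren | 12 ; Farid | 10 ; Sol | 10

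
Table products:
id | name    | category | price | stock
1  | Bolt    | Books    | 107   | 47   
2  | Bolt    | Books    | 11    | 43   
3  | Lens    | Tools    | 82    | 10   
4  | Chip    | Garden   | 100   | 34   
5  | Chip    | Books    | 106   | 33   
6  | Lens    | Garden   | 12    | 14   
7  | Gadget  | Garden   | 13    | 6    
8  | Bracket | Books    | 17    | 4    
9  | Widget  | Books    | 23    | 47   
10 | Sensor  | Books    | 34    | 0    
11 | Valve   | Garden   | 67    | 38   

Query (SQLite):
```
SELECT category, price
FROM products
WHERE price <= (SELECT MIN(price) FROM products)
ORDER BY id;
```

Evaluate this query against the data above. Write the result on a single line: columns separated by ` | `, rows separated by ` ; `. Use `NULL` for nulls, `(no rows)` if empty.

Books | 11

Scalar subquery: MIN(price) over all products rows = 11.
Keep rows where price <= that value.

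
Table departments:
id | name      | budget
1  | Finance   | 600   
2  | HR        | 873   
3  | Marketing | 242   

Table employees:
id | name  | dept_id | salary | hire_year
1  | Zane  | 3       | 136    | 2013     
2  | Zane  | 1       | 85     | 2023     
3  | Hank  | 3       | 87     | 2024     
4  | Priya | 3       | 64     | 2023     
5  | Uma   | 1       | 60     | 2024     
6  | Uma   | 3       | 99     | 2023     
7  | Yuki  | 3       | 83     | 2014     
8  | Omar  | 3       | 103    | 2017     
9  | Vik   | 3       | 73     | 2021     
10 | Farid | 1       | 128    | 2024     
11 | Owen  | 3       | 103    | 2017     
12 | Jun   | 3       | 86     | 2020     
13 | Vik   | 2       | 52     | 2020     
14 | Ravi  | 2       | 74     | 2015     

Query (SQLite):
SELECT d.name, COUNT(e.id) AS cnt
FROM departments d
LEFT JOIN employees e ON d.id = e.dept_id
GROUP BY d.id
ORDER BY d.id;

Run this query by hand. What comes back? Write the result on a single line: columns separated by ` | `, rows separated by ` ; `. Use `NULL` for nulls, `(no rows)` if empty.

LEFT JOIN keeps every departments row; unmatched ones get NULL for employees columns.
Group by departments.id and compute COUNT(e.id). COUNT(col) of an all-NULL group is 0.
  1: ids {2, 5, 10} → COUNT(e.id)=3
  2: ids {13, 14} → COUNT(e.id)=2
  3: ids {1, 3, 4, 6, 7, 8, 9, 11, 12} → COUNT(e.id)=9

Finance | 3 ; HR | 2 ; Marketing | 9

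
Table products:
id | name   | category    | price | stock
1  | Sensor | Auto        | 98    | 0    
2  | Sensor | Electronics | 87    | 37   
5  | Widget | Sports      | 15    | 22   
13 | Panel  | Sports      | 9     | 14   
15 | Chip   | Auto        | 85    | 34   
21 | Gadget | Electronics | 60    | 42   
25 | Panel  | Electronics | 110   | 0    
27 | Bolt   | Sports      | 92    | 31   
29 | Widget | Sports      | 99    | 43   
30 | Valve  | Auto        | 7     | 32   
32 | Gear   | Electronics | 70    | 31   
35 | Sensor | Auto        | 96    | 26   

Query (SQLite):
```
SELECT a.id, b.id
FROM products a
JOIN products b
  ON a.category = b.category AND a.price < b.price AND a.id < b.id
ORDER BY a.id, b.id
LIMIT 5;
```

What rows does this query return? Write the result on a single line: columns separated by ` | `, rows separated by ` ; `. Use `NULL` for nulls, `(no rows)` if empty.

Pairs (a,b) with same category, a.price < b.price, a.id < b.id.
category groups: Auto:{1,15,30,35} Electronics:{2,21,25,32} Sports:{5,13,27,29}
Ordered by (a.id, b.id); first 5.

2 | 25 ; 5 | 27 ; 5 | 29 ; 13 | 27 ; 13 | 29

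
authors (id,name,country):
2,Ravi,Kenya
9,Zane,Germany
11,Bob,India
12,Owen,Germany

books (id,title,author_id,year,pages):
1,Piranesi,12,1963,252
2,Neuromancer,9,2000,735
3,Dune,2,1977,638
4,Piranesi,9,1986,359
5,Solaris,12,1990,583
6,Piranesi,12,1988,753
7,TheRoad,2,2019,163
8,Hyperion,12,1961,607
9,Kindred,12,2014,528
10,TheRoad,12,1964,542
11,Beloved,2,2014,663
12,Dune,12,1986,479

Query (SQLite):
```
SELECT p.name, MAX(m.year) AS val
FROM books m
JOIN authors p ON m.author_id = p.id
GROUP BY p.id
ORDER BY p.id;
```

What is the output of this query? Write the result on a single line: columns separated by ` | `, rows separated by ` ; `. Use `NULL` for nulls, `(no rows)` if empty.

Join each books row to its authors via author_id.
Group joined rows by authors.id; compute MAX(m.year) per group.
  2: ids {3, 7, 11} → MAX(m.year)=2019
  9: ids {2, 4} → MAX(m.year)=2000
  12: ids {1, 5, 6, 8, 9, 10, 12} → MAX(m.year)=2014

Ravi | 2019 ; Zane | 2000 ; Owen | 2014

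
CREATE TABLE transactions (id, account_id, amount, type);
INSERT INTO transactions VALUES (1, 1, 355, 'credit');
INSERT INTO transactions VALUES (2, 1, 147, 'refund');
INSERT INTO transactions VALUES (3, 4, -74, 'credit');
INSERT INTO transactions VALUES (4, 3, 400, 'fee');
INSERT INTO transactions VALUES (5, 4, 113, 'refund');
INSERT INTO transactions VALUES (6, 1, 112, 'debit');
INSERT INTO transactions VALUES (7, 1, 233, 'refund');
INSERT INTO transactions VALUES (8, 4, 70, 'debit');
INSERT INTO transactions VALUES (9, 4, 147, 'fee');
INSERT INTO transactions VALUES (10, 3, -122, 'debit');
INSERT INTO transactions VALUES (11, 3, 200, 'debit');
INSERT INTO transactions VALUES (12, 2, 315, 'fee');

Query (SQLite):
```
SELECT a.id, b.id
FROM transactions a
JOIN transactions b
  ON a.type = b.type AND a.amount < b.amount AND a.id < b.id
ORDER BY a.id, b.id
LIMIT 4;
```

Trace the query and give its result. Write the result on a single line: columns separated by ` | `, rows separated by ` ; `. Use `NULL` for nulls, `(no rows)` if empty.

Pairs (a,b) with same type, a.amount < b.amount, a.id < b.id.
type groups: credit:{1,3} debit:{6,8,10,11} fee:{4,9,12} refund:{2,5,7}
Ordered by (a.id, b.id); first 4.

2 | 7 ; 5 | 7 ; 6 | 11 ; 8 | 11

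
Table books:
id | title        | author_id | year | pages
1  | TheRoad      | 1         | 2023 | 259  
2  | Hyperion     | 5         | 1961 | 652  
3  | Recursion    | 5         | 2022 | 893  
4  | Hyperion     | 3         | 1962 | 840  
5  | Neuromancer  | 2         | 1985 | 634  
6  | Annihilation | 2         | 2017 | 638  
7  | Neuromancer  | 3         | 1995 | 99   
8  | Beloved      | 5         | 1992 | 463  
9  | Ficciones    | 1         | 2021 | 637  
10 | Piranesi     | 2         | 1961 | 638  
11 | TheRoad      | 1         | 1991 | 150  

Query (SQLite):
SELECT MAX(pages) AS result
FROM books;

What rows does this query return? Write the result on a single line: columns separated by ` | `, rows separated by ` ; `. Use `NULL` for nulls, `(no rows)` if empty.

893

All pages values: [259, 652, 893, 840, 634, 638, 99, 463, 637, 638, 150].
MAX of non-NULL values = 893.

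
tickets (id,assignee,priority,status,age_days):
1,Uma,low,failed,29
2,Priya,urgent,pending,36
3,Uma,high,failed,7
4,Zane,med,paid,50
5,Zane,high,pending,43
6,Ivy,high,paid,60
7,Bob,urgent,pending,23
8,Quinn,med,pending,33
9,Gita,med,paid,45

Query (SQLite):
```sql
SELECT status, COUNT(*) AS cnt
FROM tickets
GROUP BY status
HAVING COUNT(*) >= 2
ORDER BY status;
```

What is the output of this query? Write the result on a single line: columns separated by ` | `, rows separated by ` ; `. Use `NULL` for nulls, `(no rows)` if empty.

Partition tickets by status; compute COUNT(*) within each group.
HAVING: keep groups with count ≥ 2.
  failed: ids {1, 3} → COUNT(*)=2
  paid: ids {4, 6, 9} → COUNT(*)=3
  pending: ids {2, 5, 7, 8} → COUNT(*)=4

failed | 2 ; paid | 3 ; pending | 4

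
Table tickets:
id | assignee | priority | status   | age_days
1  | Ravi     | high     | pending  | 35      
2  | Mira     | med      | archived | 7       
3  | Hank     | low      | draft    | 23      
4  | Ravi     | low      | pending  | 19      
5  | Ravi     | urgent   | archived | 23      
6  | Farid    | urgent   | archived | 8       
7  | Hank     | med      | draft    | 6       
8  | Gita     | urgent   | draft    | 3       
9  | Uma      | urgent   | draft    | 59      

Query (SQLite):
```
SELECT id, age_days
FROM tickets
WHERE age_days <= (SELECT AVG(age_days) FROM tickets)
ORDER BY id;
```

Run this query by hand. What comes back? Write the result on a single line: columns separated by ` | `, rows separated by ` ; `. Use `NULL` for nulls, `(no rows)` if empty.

Scalar subquery: AVG(age_days) over all tickets rows = 20.333333 (≈; comparison uses full precision).
Keep rows where age_days <= that value.

2 | 7 ; 4 | 19 ; 6 | 8 ; 7 | 6 ; 8 | 3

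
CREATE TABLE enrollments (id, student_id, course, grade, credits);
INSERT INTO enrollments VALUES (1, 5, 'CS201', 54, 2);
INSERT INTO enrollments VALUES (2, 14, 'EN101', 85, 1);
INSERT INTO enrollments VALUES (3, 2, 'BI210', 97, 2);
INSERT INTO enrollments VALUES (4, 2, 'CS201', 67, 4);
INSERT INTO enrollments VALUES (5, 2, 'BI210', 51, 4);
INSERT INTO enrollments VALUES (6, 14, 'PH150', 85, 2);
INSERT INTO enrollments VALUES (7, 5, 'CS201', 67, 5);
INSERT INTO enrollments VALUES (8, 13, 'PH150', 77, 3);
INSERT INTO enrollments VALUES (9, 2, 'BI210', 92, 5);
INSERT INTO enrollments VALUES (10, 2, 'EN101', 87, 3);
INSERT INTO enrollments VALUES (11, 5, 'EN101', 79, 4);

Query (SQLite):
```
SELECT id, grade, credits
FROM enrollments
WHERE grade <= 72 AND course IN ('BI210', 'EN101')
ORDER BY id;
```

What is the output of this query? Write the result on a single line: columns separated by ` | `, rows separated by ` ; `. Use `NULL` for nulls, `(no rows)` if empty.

5 | 51 | 4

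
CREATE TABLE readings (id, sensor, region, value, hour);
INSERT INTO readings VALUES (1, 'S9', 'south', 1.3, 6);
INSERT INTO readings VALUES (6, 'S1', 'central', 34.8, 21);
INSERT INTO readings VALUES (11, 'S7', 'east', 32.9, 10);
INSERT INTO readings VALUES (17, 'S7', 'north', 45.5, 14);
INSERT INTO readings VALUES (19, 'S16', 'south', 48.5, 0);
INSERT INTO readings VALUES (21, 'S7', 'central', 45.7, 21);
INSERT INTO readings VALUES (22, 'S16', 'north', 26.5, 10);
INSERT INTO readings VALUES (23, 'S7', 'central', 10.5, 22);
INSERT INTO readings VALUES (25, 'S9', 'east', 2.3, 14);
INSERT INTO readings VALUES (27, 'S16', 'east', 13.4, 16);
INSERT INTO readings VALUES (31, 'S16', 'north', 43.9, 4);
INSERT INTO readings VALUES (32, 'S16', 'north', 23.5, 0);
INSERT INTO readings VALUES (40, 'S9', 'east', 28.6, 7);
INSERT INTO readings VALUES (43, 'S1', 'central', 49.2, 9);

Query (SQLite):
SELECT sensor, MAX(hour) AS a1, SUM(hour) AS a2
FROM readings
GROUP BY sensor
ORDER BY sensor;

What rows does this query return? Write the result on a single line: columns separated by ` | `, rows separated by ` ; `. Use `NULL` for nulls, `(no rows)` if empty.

Group readings by sensor.
Per group compute: MAX(hour), SUM(hour).
  S1: ids {6, 43} → MAX(hour)=21, SUM(hour)=30
  S16: ids {19, 22, 27, 31, 32} → MAX(hour)=16, SUM(hour)=30
  S7: ids {11, 17, 21, 23} → MAX(hour)=22, SUM(hour)=67
  S9: ids {1, 25, 40} → MAX(hour)=14, SUM(hour)=27

S1 | 21 | 30 ; S16 | 16 | 30 ; S7 | 22 | 67 ; S9 | 14 | 27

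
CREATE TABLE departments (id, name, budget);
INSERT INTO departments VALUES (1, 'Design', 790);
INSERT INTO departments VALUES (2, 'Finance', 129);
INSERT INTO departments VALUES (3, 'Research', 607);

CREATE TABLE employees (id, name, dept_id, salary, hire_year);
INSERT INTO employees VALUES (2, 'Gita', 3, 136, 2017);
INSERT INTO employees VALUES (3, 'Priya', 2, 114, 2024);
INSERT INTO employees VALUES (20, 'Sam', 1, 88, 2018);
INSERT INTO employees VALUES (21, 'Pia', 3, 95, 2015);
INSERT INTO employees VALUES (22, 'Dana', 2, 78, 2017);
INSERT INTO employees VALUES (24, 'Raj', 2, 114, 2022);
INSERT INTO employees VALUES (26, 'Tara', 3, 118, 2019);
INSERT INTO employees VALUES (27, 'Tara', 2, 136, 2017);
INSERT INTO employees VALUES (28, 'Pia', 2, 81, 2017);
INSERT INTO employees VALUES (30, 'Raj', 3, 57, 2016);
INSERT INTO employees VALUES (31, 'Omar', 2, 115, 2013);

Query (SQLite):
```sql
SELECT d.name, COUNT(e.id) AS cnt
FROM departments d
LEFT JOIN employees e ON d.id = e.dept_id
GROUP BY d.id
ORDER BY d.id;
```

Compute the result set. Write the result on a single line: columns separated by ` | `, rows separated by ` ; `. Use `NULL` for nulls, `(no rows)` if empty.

LEFT JOIN keeps every departments row; unmatched ones get NULL for employees columns.
Group by departments.id and compute COUNT(e.id). COUNT(col) of an all-NULL group is 0.
  1: ids {20} → COUNT(e.id)=1
  2: ids {3, 22, 24, 27, 28, 31} → COUNT(e.id)=6
  3: ids {2, 21, 26, 30} → COUNT(e.id)=4

Design | 1 ; Finance | 6 ; Research | 4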